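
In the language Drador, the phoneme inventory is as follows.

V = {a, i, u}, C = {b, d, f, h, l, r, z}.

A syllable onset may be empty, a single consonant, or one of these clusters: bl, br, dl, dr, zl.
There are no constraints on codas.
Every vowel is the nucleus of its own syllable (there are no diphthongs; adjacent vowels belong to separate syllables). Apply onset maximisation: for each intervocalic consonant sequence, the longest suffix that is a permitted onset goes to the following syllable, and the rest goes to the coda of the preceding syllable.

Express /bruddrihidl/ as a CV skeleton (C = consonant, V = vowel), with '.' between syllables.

Vowels present: u, i, i; each is a nucleus, giving 3 syllables.
σ1/σ2 boundary: /ddr/ splits as /d/ + /dr/ (/dr/ is the longest suffix that is a licit onset).
σ2/σ3 boundary: /h/ → onset of the next syllable (single consonants are always licit onsets).
Putting it together: brud.dri.hidl.
Mapping each syllable to C/V: /brud/ → CCVC, /dri/ → CCV, /hidl/ → CVCC.

CCVC.CCV.CVCC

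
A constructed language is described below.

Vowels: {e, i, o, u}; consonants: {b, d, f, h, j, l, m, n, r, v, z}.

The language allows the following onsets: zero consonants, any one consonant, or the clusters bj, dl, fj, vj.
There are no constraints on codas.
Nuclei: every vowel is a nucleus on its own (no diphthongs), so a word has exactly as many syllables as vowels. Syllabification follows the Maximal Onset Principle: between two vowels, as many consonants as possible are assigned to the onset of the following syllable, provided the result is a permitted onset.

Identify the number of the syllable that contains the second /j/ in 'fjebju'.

2

The vowels are e, u — 2 nuclei, so 2 syllables.
/e…u/ gap (V1→V2): /bj/ — entire cluster is a permitted onset → onset /bj/, coda ∅.
Result: fje.bju.
The second /j/ is in the onset of syllable 2 (/bju/).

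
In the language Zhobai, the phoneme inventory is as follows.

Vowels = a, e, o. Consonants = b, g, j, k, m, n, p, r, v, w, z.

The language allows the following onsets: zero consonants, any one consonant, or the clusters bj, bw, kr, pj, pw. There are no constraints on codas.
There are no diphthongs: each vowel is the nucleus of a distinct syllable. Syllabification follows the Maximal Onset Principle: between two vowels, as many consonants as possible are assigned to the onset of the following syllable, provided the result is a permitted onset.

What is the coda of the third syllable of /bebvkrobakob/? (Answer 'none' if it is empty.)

none

Vowels present: e, o, a, o; each is a nucleus, giving 4 syllables.
/e…o/ gap (V1→V2): /bvkr/; trying suffixes from longest down, /kr/ is the first permitted one, so coda /bv/ | onset /kr/.
/o…a/ gap (V2→V3): just /b/ — single C goes to the following onset.
/a…o/ gap (V3→V4): /k/ is a single consonant, so it becomes the next onset.
Putting it together: bebv.kro.ba.kob.
Syllable 3 is /ba/: onset /b/, nucleus /a/, coda ∅.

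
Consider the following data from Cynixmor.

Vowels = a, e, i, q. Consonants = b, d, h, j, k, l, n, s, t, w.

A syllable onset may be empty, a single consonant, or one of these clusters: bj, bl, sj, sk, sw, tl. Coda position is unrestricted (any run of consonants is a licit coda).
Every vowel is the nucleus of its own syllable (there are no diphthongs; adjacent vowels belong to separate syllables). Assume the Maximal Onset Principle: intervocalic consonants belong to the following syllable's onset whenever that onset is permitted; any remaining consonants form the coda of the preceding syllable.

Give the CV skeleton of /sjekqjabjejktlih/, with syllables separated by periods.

CCV.CV.CV.CCVCC.CCVC

Nuclei (vowels): e, q, a, e, i → 5 syllables.
σ1/σ2 boundary: /k/ → onset of the next syllable (single consonants are always licit onsets).
σ2/σ3 boundary: just /j/ — single C goes to the following onset.
σ3/σ4 boundary: /bj/ — entire cluster is a permitted onset → onset /bj/, coda ∅.
σ4/σ5 boundary: /jktl/; trying suffixes from longest down, /tl/ is the first permitted one, so coda /jk/ | onset /tl/.
Syllabification: sje.kq.ja.bjejk.tlih.
Mapping each syllable to C/V: /sje/ → CCV, /kq/ → CV, /ja/ → CV, /bjejk/ → CCVCC, /tlih/ → CCVC.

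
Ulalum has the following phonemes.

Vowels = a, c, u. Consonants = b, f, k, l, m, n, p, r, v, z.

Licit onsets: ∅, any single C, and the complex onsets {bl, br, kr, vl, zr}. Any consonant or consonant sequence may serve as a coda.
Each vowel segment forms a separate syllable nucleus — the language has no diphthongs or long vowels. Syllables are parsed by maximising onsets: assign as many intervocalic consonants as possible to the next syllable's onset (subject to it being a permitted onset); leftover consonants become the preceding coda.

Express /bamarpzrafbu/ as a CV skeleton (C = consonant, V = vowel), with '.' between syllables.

CV.CVCC.CCVC.CV

Vowels present: a, a, a, u; each is a nucleus, giving 4 syllables.
V1 /a/ – V2 /a/: /m/ → onset of the next syllable (single consonants are always licit onsets).
V2 /a/ – V3 /a/: /rpzr/; trying suffixes from longest down, /zr/ is the first permitted one, so coda /rp/ | onset /zr/.
V3 /a/ – V4 /u/: cluster /fb/ — the longest permitted-onset suffix is /b/; onset = /b/, preceding coda = /f/.
Putting it together: ba.marp.zraf.bu.
Mapping each syllable to C/V: /ba/ → CV, /marp/ → CVCC, /zraf/ → CCVC, /bu/ → CV.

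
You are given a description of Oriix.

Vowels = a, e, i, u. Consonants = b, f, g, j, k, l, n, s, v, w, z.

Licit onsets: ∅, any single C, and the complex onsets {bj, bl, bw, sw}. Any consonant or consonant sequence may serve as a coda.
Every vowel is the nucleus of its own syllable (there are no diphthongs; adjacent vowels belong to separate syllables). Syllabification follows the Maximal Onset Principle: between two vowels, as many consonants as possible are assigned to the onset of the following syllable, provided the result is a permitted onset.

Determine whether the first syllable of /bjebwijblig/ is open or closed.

open

Nuclei (vowels): e, i, i → 3 syllables.
/e…i/ gap (V1→V2): /bw/ is a licit onset in full, so it all attaches to the next syllable.
/i…i/ gap (V2→V3): /jbl/ — longest licit onset from the right is /bl/, leaving /j/ as coda.
So the parse is bje.bwij.blig.
Syllable 1 is /bje/; it ends in its nucleus with no coda, so it is open.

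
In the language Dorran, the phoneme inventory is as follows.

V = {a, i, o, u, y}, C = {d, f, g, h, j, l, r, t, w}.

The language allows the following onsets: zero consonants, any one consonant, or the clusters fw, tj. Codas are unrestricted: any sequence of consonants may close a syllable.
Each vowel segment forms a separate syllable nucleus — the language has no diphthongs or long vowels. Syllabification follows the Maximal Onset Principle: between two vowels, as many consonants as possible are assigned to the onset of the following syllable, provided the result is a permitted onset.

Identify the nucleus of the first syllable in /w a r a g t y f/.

The vowels are a, a, y — 3 nuclei, so 3 syllables.
The first nucleus (vowel 1 from the left) is /a/.

a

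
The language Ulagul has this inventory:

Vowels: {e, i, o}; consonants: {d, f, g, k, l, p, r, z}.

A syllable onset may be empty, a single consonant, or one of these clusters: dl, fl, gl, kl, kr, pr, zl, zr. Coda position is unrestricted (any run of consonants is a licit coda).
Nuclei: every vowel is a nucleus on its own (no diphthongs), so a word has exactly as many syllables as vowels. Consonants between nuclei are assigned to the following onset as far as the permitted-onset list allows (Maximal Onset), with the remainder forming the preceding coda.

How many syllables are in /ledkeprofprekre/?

The vowels are e, e, o, e, e — 5 nuclei, so 5 syllables.

5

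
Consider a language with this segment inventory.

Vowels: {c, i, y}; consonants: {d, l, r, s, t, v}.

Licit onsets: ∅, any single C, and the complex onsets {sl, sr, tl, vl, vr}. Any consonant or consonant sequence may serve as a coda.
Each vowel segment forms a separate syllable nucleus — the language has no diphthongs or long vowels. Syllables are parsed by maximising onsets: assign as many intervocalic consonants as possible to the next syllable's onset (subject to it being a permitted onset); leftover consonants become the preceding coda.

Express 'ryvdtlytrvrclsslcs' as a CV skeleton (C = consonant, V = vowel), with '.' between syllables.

The vowels are y, y, c, c — 4 nuclei, so 4 syllables.
/y…y/ gap (V1→V2): cluster /vdtl/ — the longest permitted-onset suffix is /tl/; onset = /tl/, preceding coda = /vd/.
/y…c/ gap (V2→V3): /trvr/ splits as /tr/ + /vr/ (/vr/ is the longest suffix that is a licit onset).
/c…c/ gap (V3→V4): cluster /lssl/ — the longest permitted-onset suffix is /sl/; onset = /sl/, preceding coda = /ls/.
Putting it together: ryvd.tlytr.vrcls.slcs.
Mapping each syllable to C/V: /ryvd/ → CVCC, /tlytr/ → CCVCC, /vrcls/ → CCVCC, /slcs/ → CCVC.

CVCC.CCVCC.CCVCC.CCVC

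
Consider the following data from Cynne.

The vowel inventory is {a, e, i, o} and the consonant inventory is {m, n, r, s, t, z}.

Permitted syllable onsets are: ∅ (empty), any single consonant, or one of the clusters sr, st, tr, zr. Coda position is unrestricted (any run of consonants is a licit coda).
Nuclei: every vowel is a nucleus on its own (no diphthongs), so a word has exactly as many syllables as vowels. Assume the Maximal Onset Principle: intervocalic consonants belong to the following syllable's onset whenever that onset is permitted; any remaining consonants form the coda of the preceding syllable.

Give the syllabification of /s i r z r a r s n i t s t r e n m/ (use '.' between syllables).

sir.zrars.nits.trenm

The vowels are i, a, i, e — 4 nuclei, so 4 syllables.
Between /i/ (V1) and /a/ (V2): /rzr/; trying suffixes from longest down, /zr/ is the first permitted one, so coda /r/ | onset /zr/.
Between /a/ (V2) and /i/ (V3): /rsn/; trying suffixes from longest down, /n/ is the first permitted one, so coda /rs/ | onset /n/.
Between /i/ (V3) and /e/ (V4): /tstr/; trying suffixes from longest down, /tr/ is the first permitted one, so coda /ts/ | onset /tr/.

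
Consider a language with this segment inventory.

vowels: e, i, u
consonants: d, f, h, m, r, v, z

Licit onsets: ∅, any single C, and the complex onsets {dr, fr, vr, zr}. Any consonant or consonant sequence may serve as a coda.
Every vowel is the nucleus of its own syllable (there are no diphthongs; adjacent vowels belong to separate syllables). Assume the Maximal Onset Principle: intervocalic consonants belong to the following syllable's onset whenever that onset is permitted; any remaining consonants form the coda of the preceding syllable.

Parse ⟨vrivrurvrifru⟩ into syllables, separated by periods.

vri.vrur.vri.fru

Vowels present: i, u, i, u; each is a nucleus, giving 4 syllables.
/i…u/ gap (V1→V2): /vr/ — entire cluster is a permitted onset → onset /vr/, coda ∅.
/u…i/ gap (V2→V3): cluster /rvr/ — the longest permitted-onset suffix is /vr/; onset = /vr/, preceding coda = /r/.
/i…u/ gap (V3→V4): cluster /fr/ — /fr/ is itself a permitted onset, so the whole cluster goes right; preceding coda = ∅.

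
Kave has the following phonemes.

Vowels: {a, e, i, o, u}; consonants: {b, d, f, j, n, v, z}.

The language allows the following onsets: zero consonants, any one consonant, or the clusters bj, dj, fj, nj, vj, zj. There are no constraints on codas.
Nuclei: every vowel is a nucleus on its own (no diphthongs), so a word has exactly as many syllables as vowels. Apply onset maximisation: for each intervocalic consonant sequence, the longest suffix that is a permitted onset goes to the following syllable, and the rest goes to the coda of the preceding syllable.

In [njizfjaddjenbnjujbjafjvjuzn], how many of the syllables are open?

Vowels present: i, a, e, u, a, u; each is a nucleus, giving 6 syllables.
σ1/σ2 boundary: cluster /zfj/ — the longest permitted-onset suffix is /fj/; onset = /fj/, preceding coda = /z/.
σ2/σ3 boundary: /ddj/; trying suffixes from longest down, /dj/ is the first permitted one, so coda /d/ | onset /dj/.
σ3/σ4 boundary: /nbnj/ splits as /nb/ + /nj/ (/nj/ is the longest suffix that is a licit onset).
σ4/σ5 boundary: /jbj/ — longest licit onset from the right is /bj/, leaving /j/ as coda.
σ5/σ6 boundary: cluster /fjvj/ — the longest permitted-onset suffix is /vj/; onset = /vj/, preceding coda = /fj/.
Syllabification: njiz.fjad.djenb.njuj.bjafj.vjuzn.
Classifying each syllable: /njiz/ (closed), /fjad/ (closed), /djenb/ (closed), /njuj/ (closed), /bjafj/ (closed), /vjuzn/ (closed).
Open syllables: 0.

0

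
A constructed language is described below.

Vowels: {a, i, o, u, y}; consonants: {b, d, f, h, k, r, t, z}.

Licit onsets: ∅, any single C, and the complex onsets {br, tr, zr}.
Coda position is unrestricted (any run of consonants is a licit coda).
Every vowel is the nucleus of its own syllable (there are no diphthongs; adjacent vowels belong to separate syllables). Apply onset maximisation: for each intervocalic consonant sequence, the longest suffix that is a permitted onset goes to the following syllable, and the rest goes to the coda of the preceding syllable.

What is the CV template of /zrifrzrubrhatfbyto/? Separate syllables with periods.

Nuclei (vowels): i, u, a, y, o → 5 syllables.
Between /i/ (V1) and /u/ (V2): /frzr/ splits as /fr/ + /zr/ (/zr/ is the longest suffix that is a licit onset).
Between /u/ (V2) and /a/ (V3): /brh/ — longest licit onset from the right is /h/, leaving /br/ as coda.
Between /a/ (V3) and /y/ (V4): /tfb/ splits as /tf/ + /b/ (/b/ is the longest suffix that is a licit onset).
Between /y/ (V4) and /o/ (V5): /t/ → onset of the next syllable (single consonants are always licit onsets).
So the parse is zrifr.zrubr.hatf.by.to.
Mapping each syllable to C/V: /zrifr/ → CCVCC, /zrubr/ → CCVCC, /hatf/ → CVCC, /by/ → CV, /to/ → CV.

CCVCC.CCVCC.CVCC.CV.CV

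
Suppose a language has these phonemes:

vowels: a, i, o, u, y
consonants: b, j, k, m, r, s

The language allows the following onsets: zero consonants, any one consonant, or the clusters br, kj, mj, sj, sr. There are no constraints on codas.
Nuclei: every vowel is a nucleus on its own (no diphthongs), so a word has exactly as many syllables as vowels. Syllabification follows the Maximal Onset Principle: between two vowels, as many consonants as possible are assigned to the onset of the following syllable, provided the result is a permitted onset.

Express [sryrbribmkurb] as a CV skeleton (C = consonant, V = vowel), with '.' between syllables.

Nuclei (vowels): y, i, u → 3 syllables.
σ1/σ2 boundary: /rbr/; trying suffixes from longest down, /br/ is the first permitted one, so coda /r/ | onset /br/.
σ2/σ3 boundary: /bmk/ — longest licit onset from the right is /k/, leaving /bm/ as coda.
Result: sryr.bribm.kurb.
Mapping each syllable to C/V: /sryr/ → CCVC, /bribm/ → CCVCC, /kurb/ → CVCC.

CCVC.CCVCC.CVCC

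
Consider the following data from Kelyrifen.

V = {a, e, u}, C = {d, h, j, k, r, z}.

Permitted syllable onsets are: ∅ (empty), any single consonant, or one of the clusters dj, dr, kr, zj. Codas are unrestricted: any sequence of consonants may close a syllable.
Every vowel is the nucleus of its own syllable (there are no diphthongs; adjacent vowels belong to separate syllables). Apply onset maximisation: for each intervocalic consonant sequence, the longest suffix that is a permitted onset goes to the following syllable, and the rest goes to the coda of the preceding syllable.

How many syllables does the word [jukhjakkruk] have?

The vowels are u, a, u — 3 nuclei, so 3 syllables.

3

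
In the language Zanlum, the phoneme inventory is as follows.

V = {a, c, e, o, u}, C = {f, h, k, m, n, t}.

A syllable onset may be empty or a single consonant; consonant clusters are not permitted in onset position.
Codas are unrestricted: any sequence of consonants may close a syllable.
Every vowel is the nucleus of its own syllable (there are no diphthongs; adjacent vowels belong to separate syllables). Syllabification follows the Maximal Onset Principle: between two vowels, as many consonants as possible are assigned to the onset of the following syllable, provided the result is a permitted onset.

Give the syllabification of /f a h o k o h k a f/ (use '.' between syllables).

Nuclei (vowels): a, o, o, a → 4 syllables.
Between /a/ (V1) and /o/ (V2): /h/ → onset of the next syllable (single consonants are always licit onsets).
Between /o/ (V2) and /o/ (V3): just /k/ — single C goes to the following onset.
Between /o/ (V3) and /a/ (V4): /hk/; trying suffixes from longest down, /k/ is the first permitted one, so coda /h/ | onset /k/.

fa.ho.koh.kaf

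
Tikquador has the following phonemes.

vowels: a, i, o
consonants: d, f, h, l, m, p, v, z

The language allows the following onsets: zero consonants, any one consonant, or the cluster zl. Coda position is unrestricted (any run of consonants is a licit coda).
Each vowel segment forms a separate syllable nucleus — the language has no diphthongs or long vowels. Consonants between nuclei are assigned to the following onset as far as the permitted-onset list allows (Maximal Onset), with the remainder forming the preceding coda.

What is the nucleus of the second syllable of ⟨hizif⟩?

Nuclei (vowels): i, i → 2 syllables.
The second nucleus (vowel 2 from the left) is /i/.

i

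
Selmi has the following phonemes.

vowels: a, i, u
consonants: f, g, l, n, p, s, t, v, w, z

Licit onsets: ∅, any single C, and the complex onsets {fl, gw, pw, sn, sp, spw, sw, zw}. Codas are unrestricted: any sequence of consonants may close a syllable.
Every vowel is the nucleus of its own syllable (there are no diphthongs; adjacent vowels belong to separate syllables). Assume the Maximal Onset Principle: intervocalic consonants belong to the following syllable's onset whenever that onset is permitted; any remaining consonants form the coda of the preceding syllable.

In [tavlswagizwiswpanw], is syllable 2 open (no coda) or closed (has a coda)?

Vowels present: a, a, i, i, a; each is a nucleus, giving 5 syllables.
Between /a/ (V1) and /a/ (V2): /vlsw/ splits as /vl/ + /sw/ (/sw/ is the longest suffix that is a licit onset).
Between /a/ (V2) and /i/ (V3): /g/ is a single consonant, so it becomes the next onset.
Between /i/ (V3) and /i/ (V4): /zw/ — entire cluster is a permitted onset → onset /zw/, coda ∅.
Between /i/ (V4) and /a/ (V5): /swp/ splits as /sw/ + /p/ (/p/ is the longest suffix that is a licit onset).
Result: tavl.swa.gi.zwisw.panw.
Syllable 2 is /swa/; it ends in its nucleus with no coda, so it is open.

open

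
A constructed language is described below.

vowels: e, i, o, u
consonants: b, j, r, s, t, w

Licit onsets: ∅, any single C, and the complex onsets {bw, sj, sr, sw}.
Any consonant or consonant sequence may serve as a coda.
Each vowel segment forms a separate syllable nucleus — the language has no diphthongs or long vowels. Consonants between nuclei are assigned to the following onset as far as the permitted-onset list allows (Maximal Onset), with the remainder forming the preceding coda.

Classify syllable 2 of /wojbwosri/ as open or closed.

The vowels are o, o, i — 3 nuclei, so 3 syllables.
Between /o/ (V1) and /o/ (V2): /jbw/ splits as /j/ + /bw/ (/bw/ is the longest suffix that is a licit onset).
Between /o/ (V2) and /i/ (V3): cluster /sr/ — /sr/ is itself a permitted onset, so the whole cluster goes right; preceding coda = ∅.
Putting it together: woj.bwo.sri.
Syllable 2 is /bwo/; it ends in its nucleus with no coda, so it is open.

open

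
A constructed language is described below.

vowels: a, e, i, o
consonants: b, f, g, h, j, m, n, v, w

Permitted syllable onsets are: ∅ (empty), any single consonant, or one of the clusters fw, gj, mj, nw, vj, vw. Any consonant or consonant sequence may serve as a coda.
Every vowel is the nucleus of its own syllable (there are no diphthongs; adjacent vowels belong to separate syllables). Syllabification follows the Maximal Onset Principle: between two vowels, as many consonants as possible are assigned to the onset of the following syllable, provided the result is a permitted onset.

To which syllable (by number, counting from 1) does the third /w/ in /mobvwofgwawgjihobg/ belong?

The vowels are o, o, a, i, o — 5 nuclei, so 5 syllables.
V1 /o/ – V2 /o/: /bvw/ splits as /b/ + /vw/ (/vw/ is the longest suffix that is a licit onset).
V2 /o/ – V3 /a/: /fgw/; trying suffixes from longest down, /w/ is the first permitted one, so coda /fg/ | onset /w/.
V3 /a/ – V4 /i/: /wgj/ — longest licit onset from the right is /gj/, leaving /w/ as coda.
V4 /i/ – V5 /o/: /h/ → onset of the next syllable (single consonants are always licit onsets).
Putting it together: mob.vwofg.waw.gji.hobg.
The third /w/ is in the coda of syllable 3 (/waw/).

3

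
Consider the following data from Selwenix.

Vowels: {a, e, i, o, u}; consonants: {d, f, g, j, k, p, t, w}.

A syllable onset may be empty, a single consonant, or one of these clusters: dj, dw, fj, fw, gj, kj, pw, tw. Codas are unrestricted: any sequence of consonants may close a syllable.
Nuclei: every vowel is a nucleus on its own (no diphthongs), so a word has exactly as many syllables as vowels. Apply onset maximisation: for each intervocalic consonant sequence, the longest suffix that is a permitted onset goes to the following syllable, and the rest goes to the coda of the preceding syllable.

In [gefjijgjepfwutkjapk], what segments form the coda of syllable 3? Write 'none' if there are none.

Nuclei (vowels): e, i, e, u, a → 5 syllables.
V1 /e/ – V2 /i/: cluster /fj/ — /fj/ is itself a permitted onset, so the whole cluster goes right; preceding coda = ∅.
V2 /i/ – V3 /e/: /jgj/; trying suffixes from longest down, /gj/ is the first permitted one, so coda /j/ | onset /gj/.
V3 /e/ – V4 /u/: cluster /pfw/ — the longest permitted-onset suffix is /fw/; onset = /fw/, preceding coda = /p/.
V4 /u/ – V5 /a/: /tkj/ splits as /t/ + /kj/ (/kj/ is the longest suffix that is a licit onset).
Result: ge.fjij.gjep.fwut.kjapk.
Syllable 3 is /gjep/: onset /gj/, nucleus /e/, coda /p/.

p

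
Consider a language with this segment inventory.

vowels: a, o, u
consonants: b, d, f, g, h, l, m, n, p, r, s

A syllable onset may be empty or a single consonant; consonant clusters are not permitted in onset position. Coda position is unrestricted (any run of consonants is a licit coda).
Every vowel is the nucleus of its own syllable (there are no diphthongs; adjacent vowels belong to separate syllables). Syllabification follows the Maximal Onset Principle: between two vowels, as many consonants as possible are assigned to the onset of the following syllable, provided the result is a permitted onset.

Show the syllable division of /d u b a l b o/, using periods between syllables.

The vowels are u, a, o — 3 nuclei, so 3 syllables.
V1 /u/ – V2 /a/: /b/ is a single consonant, so it becomes the next onset.
V2 /a/ – V3 /o/: /lb/; trying suffixes from longest down, /b/ is the first permitted one, so coda /l/ | onset /b/.

du.bal.bo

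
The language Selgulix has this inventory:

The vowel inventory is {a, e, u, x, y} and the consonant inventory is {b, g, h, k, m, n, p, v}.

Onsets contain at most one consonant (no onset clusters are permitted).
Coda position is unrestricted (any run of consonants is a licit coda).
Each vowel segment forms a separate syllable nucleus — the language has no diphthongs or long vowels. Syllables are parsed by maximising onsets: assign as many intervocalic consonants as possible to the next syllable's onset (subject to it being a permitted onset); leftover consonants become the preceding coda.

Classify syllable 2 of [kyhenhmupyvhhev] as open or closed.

Nuclei (vowels): y, e, u, y, e → 5 syllables.
/y…e/ gap (V1→V2): just /h/ — single C goes to the following onset.
/e…u/ gap (V2→V3): cluster /nhm/ — the longest permitted-onset suffix is /m/; onset = /m/, preceding coda = /nh/.
/u…y/ gap (V3→V4): just /p/ — single C goes to the following onset.
/y…e/ gap (V4→V5): /vhh/ splits as /vh/ + /h/ (/h/ is the longest suffix that is a licit onset).
So the parse is ky.henh.mu.pyvh.hev.
Syllable 2 is /henh/ with coda /nh/, so it is closed.

closed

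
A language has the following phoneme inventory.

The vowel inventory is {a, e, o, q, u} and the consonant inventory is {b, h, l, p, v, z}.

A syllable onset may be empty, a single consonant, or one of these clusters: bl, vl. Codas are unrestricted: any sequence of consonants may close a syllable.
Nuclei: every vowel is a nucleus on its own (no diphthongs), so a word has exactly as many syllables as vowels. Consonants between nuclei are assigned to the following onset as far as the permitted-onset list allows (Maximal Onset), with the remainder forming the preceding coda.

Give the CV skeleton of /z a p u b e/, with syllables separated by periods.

CV.CV.CV

Vowels present: a, u, e; each is a nucleus, giving 3 syllables.
Between /a/ (V1) and /u/ (V2): /p/ is a single consonant, so it becomes the next onset.
Between /u/ (V2) and /e/ (V3): /b/ → onset of the next syllable (single consonants are always licit onsets).
Syllabification: za.pu.be.
Mapping each syllable to C/V: /za/ → CV, /pu/ → CV, /be/ → CV.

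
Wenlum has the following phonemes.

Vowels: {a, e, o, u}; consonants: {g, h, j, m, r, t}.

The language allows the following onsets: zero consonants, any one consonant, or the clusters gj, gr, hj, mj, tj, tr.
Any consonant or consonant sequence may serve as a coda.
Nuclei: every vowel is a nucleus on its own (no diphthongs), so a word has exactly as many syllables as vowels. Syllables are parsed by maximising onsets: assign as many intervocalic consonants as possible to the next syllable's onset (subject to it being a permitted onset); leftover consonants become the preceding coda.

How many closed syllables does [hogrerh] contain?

1

Vowels present: o, e; each is a nucleus, giving 2 syllables.
Between /o/ (V1) and /e/ (V2): /gr/ is a licit onset in full, so it all attaches to the next syllable.
So the parse is ho.grerh.
Classifying each syllable: /ho/ (open), /grerh/ (closed).
Closed syllables: 1.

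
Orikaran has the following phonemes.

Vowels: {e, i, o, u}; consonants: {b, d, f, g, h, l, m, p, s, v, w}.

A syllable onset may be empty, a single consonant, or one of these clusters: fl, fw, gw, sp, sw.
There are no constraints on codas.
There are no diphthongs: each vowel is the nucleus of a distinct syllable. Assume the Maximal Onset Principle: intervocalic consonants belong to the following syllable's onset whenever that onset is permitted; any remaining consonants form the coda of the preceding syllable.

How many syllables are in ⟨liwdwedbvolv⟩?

Vowels present: i, e, o; each is a nucleus, giving 3 syllables.

3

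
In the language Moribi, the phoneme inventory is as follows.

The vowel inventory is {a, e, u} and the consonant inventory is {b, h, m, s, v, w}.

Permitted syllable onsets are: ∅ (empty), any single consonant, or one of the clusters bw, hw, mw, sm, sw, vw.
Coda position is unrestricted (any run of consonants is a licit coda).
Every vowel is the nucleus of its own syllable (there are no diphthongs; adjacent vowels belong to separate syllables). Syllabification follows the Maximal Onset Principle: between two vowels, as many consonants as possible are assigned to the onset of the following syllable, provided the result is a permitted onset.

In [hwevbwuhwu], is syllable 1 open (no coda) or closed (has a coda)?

Nuclei (vowels): e, u, u → 3 syllables.
V1 /e/ – V2 /u/: /vbw/ — longest licit onset from the right is /bw/, leaving /v/ as coda.
V2 /u/ – V3 /u/: cluster /hw/ — /hw/ is itself a permitted onset, so the whole cluster goes right; preceding coda = ∅.
Putting it together: hwev.bwu.hwu.
Syllable 1 is /hwev/ with coda /v/, so it is closed.

closed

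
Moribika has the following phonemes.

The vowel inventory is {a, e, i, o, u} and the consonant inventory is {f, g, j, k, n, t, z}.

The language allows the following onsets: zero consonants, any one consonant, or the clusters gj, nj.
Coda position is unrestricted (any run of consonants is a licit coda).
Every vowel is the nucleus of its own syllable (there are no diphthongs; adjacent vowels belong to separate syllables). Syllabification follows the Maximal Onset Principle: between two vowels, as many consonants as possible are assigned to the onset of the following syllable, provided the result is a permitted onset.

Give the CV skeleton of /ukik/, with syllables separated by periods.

The vowels are u, i — 2 nuclei, so 2 syllables.
Between /u/ (V1) and /i/ (V2): /k/ is a single consonant, so it becomes the next onset.
So the parse is u.kik.
Mapping each syllable to C/V: /u/ → V, /kik/ → CVC.

V.CVC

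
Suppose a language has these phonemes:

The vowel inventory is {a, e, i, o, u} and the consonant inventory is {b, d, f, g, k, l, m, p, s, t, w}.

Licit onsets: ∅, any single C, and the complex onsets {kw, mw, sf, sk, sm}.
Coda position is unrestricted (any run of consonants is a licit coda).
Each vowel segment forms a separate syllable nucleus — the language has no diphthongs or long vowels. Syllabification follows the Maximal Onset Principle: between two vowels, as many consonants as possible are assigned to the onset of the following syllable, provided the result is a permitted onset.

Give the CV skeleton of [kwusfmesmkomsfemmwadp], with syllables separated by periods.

CCVCC.CVCC.CVC.CCVC.CCVCC

Vowels present: u, e, o, e, a; each is a nucleus, giving 5 syllables.
V1 /u/ – V2 /e/: cluster /sfm/ — the longest permitted-onset suffix is /m/; onset = /m/, preceding coda = /sf/.
V2 /e/ – V3 /o/: /smk/ splits as /sm/ + /k/ (/k/ is the longest suffix that is a licit onset).
V3 /o/ – V4 /e/: cluster /msf/ — the longest permitted-onset suffix is /sf/; onset = /sf/, preceding coda = /m/.
V4 /e/ – V5 /a/: /mmw/ — longest licit onset from the right is /mw/, leaving /m/ as coda.
Syllabification: kwusf.mesm.kom.sfem.mwadp.
Mapping each syllable to C/V: /kwusf/ → CCVCC, /mesm/ → CVCC, /kom/ → CVC, /sfem/ → CCVC, /mwadp/ → CCVCC.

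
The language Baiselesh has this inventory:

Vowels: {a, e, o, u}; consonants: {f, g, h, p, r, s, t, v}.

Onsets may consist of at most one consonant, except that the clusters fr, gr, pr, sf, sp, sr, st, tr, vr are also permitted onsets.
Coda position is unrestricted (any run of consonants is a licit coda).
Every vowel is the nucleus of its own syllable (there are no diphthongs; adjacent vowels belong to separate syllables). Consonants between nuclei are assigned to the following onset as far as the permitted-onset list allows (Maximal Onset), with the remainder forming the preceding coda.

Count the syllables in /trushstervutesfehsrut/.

6

The vowels are u, e, u, e, e, u — 6 nuclei, so 6 syllables.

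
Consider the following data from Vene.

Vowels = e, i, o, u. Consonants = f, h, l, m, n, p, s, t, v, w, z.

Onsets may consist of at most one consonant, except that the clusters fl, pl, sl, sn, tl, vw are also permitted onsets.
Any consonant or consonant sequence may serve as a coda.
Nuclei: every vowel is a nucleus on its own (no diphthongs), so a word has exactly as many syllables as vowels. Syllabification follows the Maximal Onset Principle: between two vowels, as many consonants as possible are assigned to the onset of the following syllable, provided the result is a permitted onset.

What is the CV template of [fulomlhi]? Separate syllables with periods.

CV.CVCC.CV

Vowels present: u, o, i; each is a nucleus, giving 3 syllables.
/u…o/ gap (V1→V2): /l/ → onset of the next syllable (single consonants are always licit onsets).
/o…i/ gap (V2→V3): cluster /mlh/ — the longest permitted-onset suffix is /h/; onset = /h/, preceding coda = /ml/.
Result: fu.loml.hi.
Mapping each syllable to C/V: /fu/ → CV, /loml/ → CVCC, /hi/ → CV.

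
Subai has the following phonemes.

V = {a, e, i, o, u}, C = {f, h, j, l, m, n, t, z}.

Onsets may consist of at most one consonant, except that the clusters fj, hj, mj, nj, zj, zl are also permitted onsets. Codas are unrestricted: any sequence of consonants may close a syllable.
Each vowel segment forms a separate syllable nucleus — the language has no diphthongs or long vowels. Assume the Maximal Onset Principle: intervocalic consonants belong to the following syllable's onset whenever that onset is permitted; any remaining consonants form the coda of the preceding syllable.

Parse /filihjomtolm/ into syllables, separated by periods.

Nuclei (vowels): i, i, o, o → 4 syllables.
V1 /i/ – V2 /i/: just /l/ — single C goes to the following onset.
V2 /i/ – V3 /o/: /hj/ is a licit onset in full, so it all attaches to the next syllable.
V3 /o/ – V4 /o/: /mt/; trying suffixes from longest down, /t/ is the first permitted one, so coda /m/ | onset /t/.

fi.li.hjom.tolm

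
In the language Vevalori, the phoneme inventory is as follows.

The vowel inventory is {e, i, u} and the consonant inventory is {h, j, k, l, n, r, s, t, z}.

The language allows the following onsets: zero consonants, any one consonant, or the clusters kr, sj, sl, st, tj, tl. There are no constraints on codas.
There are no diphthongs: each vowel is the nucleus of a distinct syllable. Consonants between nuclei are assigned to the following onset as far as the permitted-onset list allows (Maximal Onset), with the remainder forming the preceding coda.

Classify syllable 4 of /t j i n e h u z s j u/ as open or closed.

open

Vowels present: i, e, u, u; each is a nucleus, giving 4 syllables.
V1 /i/ – V2 /e/: /n/ → onset of the next syllable (single consonants are always licit onsets).
V2 /e/ – V3 /u/: just /h/ — single C goes to the following onset.
V3 /u/ – V4 /u/: /zsj/ splits as /z/ + /sj/ (/sj/ is the longest suffix that is a licit onset).
So the parse is tji.ne.huz.sju.
Syllable 4 is /sju/; it ends in its nucleus with no coda, so it is open.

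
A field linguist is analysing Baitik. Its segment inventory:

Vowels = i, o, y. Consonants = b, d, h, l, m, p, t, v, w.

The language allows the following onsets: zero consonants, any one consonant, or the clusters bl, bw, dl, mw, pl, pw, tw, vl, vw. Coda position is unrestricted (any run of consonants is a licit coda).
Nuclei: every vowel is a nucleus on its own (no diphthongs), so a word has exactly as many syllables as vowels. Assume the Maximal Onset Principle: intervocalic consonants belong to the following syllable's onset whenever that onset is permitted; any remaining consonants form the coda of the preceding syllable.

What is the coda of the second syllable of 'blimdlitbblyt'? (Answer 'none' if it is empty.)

Vowels present: i, i, y; each is a nucleus, giving 3 syllables.
/i…i/ gap (V1→V2): /mdl/ splits as /m/ + /dl/ (/dl/ is the longest suffix that is a licit onset).
/i…y/ gap (V2→V3): cluster /tbbl/ — the longest permitted-onset suffix is /bl/; onset = /bl/, preceding coda = /tb/.
Putting it together: blim.dlitb.blyt.
Syllable 2 is /dlitb/: onset /dl/, nucleus /i/, coda /tb/.

tb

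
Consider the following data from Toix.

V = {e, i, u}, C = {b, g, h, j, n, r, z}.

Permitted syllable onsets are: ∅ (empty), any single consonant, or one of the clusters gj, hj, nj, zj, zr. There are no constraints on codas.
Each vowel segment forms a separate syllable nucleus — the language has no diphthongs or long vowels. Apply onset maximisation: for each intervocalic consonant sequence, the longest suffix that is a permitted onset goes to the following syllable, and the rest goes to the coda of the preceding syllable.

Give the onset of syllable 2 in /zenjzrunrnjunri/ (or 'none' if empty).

zr

The vowels are e, u, u, i — 4 nuclei, so 4 syllables.
/e…u/ gap (V1→V2): /njzr/ — longest licit onset from the right is /zr/, leaving /nj/ as coda.
/u…u/ gap (V2→V3): cluster /nrnj/ — the longest permitted-onset suffix is /nj/; onset = /nj/, preceding coda = /nr/.
/u…i/ gap (V3→V4): /nr/; trying suffixes from longest down, /r/ is the first permitted one, so coda /n/ | onset /r/.
So the parse is zenj.zrunr.njun.ri.
Syllable 2 is /zrunr/: onset /zr/, nucleus /u/, coda /nr/.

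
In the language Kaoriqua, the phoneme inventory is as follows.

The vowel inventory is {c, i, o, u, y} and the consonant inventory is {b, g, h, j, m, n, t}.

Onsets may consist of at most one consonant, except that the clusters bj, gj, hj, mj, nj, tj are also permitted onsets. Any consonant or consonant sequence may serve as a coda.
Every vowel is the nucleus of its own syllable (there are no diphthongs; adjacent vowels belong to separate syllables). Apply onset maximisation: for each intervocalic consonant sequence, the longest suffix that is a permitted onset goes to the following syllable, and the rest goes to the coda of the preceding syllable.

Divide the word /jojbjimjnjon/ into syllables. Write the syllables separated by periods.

joj.bjimj.njon

The vowels are o, i, o — 3 nuclei, so 3 syllables.
V1 /o/ – V2 /i/: /jbj/ — longest licit onset from the right is /bj/, leaving /j/ as coda.
V2 /i/ – V3 /o/: /mjnj/ splits as /mj/ + /nj/ (/nj/ is the longest suffix that is a licit onset).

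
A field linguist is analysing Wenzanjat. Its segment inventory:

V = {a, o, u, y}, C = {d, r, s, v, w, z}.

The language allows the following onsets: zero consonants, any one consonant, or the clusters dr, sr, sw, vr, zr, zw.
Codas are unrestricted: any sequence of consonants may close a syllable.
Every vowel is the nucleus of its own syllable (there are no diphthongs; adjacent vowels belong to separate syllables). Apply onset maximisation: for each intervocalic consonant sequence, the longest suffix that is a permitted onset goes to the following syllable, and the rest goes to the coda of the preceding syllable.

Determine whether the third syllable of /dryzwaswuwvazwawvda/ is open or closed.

Vowels present: y, a, u, a, a, a; each is a nucleus, giving 6 syllables.
V1 /y/ – V2 /a/: /zw/ — entire cluster is a permitted onset → onset /zw/, coda ∅.
V2 /a/ – V3 /u/: cluster /sw/ — /sw/ is itself a permitted onset, so the whole cluster goes right; preceding coda = ∅.
V3 /u/ – V4 /a/: /wv/; trying suffixes from longest down, /v/ is the first permitted one, so coda /w/ | onset /v/.
V4 /a/ – V5 /a/: /zw/ is a licit onset in full, so it all attaches to the next syllable.
V5 /a/ – V6 /a/: cluster /wvd/ — the longest permitted-onset suffix is /d/; onset = /d/, preceding coda = /wv/.
Putting it together: dry.zwa.swuw.va.zwawv.da.
Syllable 3 is /swuw/ with coda /w/, so it is closed.

closed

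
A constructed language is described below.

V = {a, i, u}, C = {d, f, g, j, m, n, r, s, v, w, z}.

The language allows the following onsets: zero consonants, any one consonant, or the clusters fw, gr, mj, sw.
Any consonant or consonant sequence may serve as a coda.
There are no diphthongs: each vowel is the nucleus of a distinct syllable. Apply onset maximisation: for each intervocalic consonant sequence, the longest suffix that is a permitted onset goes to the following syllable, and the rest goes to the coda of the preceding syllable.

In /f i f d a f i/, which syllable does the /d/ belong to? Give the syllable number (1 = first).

Nuclei (vowels): i, a, i → 3 syllables.
V1 /i/ – V2 /a/: cluster /fd/ — the longest permitted-onset suffix is /d/; onset = /d/, preceding coda = /f/.
V2 /a/ – V3 /i/: /f/ is a single consonant, so it becomes the next onset.
So the parse is fif.da.fi.
The /d/ is in the onset of syllable 2 (/da/).

2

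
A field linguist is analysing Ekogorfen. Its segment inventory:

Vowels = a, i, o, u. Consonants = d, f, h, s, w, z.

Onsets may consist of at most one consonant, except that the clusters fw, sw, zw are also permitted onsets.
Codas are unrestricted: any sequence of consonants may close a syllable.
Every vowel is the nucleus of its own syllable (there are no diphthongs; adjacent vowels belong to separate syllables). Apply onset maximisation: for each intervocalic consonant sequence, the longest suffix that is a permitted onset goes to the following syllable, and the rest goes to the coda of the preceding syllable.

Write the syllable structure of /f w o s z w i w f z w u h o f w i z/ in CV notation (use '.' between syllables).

CCVC.CCVCC.CCV.CV.CCVC

Vowels present: o, i, u, o, i; each is a nucleus, giving 5 syllables.
/o…i/ gap (V1→V2): /szw/ — longest licit onset from the right is /zw/, leaving /s/ as coda.
/i…u/ gap (V2→V3): cluster /wfzw/ — the longest permitted-onset suffix is /zw/; onset = /zw/, preceding coda = /wf/.
/u…o/ gap (V3→V4): just /h/ — single C goes to the following onset.
/o…i/ gap (V4→V5): cluster /fw/ — /fw/ is itself a permitted onset, so the whole cluster goes right; preceding coda = ∅.
So the parse is fwos.zwiwf.zwu.ho.fwiz.
Mapping each syllable to C/V: /fwos/ → CCVC, /zwiwf/ → CCVCC, /zwu/ → CCV, /ho/ → CV, /fwiz/ → CCVC.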